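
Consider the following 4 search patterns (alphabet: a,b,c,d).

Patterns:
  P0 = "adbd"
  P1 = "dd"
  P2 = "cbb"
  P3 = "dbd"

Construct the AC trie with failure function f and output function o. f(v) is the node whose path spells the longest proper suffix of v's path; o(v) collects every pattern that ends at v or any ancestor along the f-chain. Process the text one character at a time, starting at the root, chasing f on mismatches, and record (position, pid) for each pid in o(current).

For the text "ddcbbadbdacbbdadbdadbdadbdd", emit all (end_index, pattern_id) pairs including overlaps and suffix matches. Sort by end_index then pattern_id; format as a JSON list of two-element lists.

Construct AC machine:
Trie (insert patterns):
  0='ε' goto a→1 c→7 d→5
  1='a' goto d→2
  2='ad' goto b→3
  3='adb' goto d→4
  4='adbd' goto ·  [P0 ends]
  5='d' goto b→10 d→6
  6='dd' goto ·  [P1 ends]
  7='c' goto b→8
  8='cb' goto b→9
  9='cbb' goto ·  [P2 ends]
  10='db' goto d→11
  11='dbd' goto ·  [P3 ends]

Failure links (BFS by depth):
  n1('a'): parent n0 fail=0; on 'a' 0 → fail=0;  out ∅∪∅=∅
  n5('d'): parent n0 fail=0; on 'd' 0 → fail=0;  out ∅∪∅=∅
  n7('c'): parent n0 fail=0; on 'c' 0 → fail=0;  out ∅∪∅=∅
  n2('ad'): parent n1 fail=0; on 'd' 0 → fail=5;  out ∅∪∅=∅
  n6('dd'): parent n5 fail=0; on 'd' 0 → fail=5;  out {1}∪∅={1}
  n8('cb'): parent n7 fail=0; on 'b' 0 → fail=0;  out ∅∪∅=∅
  n10('db'): parent n5 fail=0; on 'b' 0 → fail=0;  out ∅∪∅=∅
  n3('adb'): parent n2 fail=5; on 'b' 5 → fail=10;  out ∅∪∅=∅
  n9('cbb'): parent n8 fail=0; on 'b' 0 → fail=0;  out {2}∪∅={2}
  n11('dbd'): parent n10 fail=0; on 'd' 0 → fail=5;  out {3}∪∅={3}
  n4('adbd'): parent n3 fail=10; on 'd' 10 → fail=11;  out {0}∪{3}={0,3}

Run:
i=0 'd': node 0→5
i=1 'd': node 5→6  → match P1@[0:1]
i=2 'c': node 6→7 (via fail)
i=3 'b': node 7→8
i=4 'b': node 8→9  → match P2@[2:4]
i=5 'a': node 9→1 (via fail)
i=6 'd': node 1→2
i=7 'b': node 2→3
i=8 'd': node 3→4  → match P0@[5:8],P3@[6:8]
i=9 'a': node 4→1 (via fail)
i=10 'c': node 1→7 (via fail)
i=11 'b': node 7→8
i=12 'b': node 8→9  → match P2@[10:12]
i=13 'd': node 9→5 (via fail)
i=14 'a': node 5→1 (via fail)
i=15 'd': node 1→2
i=16 'b': node 2→3
i=17 'd': node 3→4  → match P0@[14:17],P3@[15:17]
i=18 'a': node 4→1 (via fail)
i=19 'd': node 1→2
i=20 'b': node 2→3
i=21 'd': node 3→4  → match P0@[18:21],P3@[19:21]
i=22 'a': node 4→1 (via fail)
i=23 'd': node 1→2
i=24 'b': node 2→3
i=25 'd': node 3→4  → match P0@[22:25],P3@[23:25]
i=26 'd': node 4→6 (via fail)  → match P1@[25:26]

Result: [[1,1],[4,2],[8,0],[8,3],[12,2],[17,0],[17,3],[21,0],[21,3],[25,0],[25,3],[26,1]]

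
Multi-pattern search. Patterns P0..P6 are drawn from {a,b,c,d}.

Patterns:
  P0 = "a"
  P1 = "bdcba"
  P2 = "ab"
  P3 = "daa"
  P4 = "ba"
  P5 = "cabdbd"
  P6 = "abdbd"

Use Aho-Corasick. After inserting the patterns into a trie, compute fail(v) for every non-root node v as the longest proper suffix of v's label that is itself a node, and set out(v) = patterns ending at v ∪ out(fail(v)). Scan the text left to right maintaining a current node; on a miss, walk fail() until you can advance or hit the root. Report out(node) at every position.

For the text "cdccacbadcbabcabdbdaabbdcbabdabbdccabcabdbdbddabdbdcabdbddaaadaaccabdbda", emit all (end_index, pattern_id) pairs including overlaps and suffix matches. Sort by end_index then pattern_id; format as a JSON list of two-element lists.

Build:
Trie nodes:
  n0 'ε': a→1 b→2 c→12 d→8
  n1 'a': b→7  [P0 ends]
  n2 'b': a→11 d→3
  n3 'bd': c→4
  n4 'bdc': b→5
  n5 'bdcb': a→6
  n6 'bdcba': ·  [P1 ends]
  n7 'ab': d→18  [P2 ends]
  n8 'd': a→9
  n9 'da': a→10
  n10 'daa': ·  [P3 ends]
  n11 'ba': ·  [P4 ends]
  n12 'c': a→13
  n13 'ca': b→14
  n14 'cab': d→15
  n15 'cabd': b→16
  n16 'cabdb': d→17
  n17 'cabdbd': ·  [P5 ends]
  n18 'abd': b→19
  n19 'abdb': d→20
  n20 'abdbd': ·  [P6 ends]

BFS fail/out derivation:
  n1('a'): parent n0 fail=0; on 'a' 0 → fail=0;  out {0}∪∅={0}
  n2('b'): parent n0 fail=0; on 'b' 0 → fail=0;  out ∅∪∅=∅
  n8('d'): parent n0 fail=0; on 'd' 0 → fail=0;  out ∅∪∅=∅
  n12('c'): parent n0 fail=0; on 'c' 0 → fail=0;  out ∅∪∅=∅
  n3('bd'): parent n2 fail=0; on 'd' 0 → fail=8;  out ∅∪∅=∅
  n7('ab'): parent n1 fail=0; on 'b' 0 → fail=2;  out {2}∪∅={2}
  n9('da'): parent n8 fail=0; on 'a' 0 → fail=1;  out ∅∪{0}={0}
  n11('ba'): parent n2 fail=0; on 'a' 0 → fail=1;  out {4}∪{0}={0,4}
  n13('ca'): parent n12 fail=0; on 'a' 0 → fail=1;  out ∅∪{0}={0}
  n4('bdc'): parent n3 fail=8; on 'c' 8→0 → fail=12;  out ∅∪∅=∅
  n10('daa'): parent n9 fail=1; on 'a' 1→0 → fail=1;  out {3}∪{0}={0,3}
  n14('cab'): parent n13 fail=1; on 'b' 1 → fail=7;  out ∅∪{2}={2}
  n18('abd'): parent n7 fail=2; on 'd' 2 → fail=3;  out ∅∪∅=∅
  n5('bdcb'): parent n4 fail=12; on 'b' 12→0 → fail=2;  out ∅∪∅=∅
  n15('cabd'): parent n14 fail=7; on 'd' 7 → fail=18;  out ∅∪∅=∅
  n19('abdb'): parent n18 fail=3; on 'b' 3→8→0 → fail=2;  out ∅∪∅=∅
  n6('bdcba'): parent n5 fail=2; on 'a' 2 → fail=11;  out {1}∪{0,4}={0,1,4}
  n16('cabdb'): parent n15 fail=18; on 'b' 18 → fail=19;  out ∅∪∅=∅
  n20('abdbd'): parent n19 fail=2; on 'd' 2 → fail=3;  out {6}∪∅={6}
  n17('cabdbd'): parent n16 fail=19; on 'd' 19 → fail=20;  out {5}∪{6}={5,6}

Text stream:
i=0 'c': node 0→12
i=1 'd': node 12→8 (fail-walked)
i=2 'c': node 8→12 (fail-walked)
i=3 'c': node 12→12 (fail-walked)
i=4 'a': node 12→13  emit P0@[4:4]
i=5 'c': node 13→12 (fail-walked)
i=6 'b': node 12→2 (fail-walked)
i=7 'a': node 2→11  emit P0@[7:7],P4@[6:7]
i=8 'd': node 11→8 (fail-walked)
i=9 'c': node 8→12 (fail-walked)
i=10 'b': node 12→2 (fail-walked)
i=11 'a': node 2→11  emit P0@[11:11],P4@[10:11]
i=12 'b': node 11→7 (fail-walked)  emit P2@[11:12]
i=13 'c': node 7→12 (fail-walked)
i=14 'a': node 12→13  emit P0@[14:14]
i=15 'b': node 13→14  emit P2@[14:15]
i=16 'd': node 14→15
i=17 'b': node 15→16
i=18 'd': node 16→17  emit P5@[13:18],P6@[14:18]
i=19 'a': node 17→9 (fail-walked)  emit P0@[19:19]
i=20 'a': node 9→10  emit P0@[20:20],P3@[18:20]
i=21 'b': node 10→7 (fail-walked)  emit P2@[20:21]
i=22 'b': node 7→2 (fail-walked)
i=23 'd': node 2→3
i=24 'c': node 3→4
i=25 'b': node 4→5
i=26 'a': node 5→6  emit P0@[26:26],P1@[22:26],P4@[25:26]
i=27 'b': node 6→7 (fail-walked)  emit P2@[26:27]
i=28 'd': node 7→18
i=29 'a': node 18→9 (fail-walked)  emit P0@[29:29]
i=30 'b': node 9→7 (fail-walked)  emit P2@[29:30]
i=31 'b': node 7→2 (fail-walked)
i=32 'd': node 2→3
i=33 'c': node 3→4
i=34 'c': node 4→12 (fail-walked)
i=35 'a': node 12→13  emit P0@[35:35]
i=36 'b': node 13→14  emit P2@[35:36]
i=37 'c': node 14→12 (fail-walked)
i=38 'a': node 12→13  emit P0@[38:38]
i=39 'b': node 13→14  emit P2@[38:39]
i=40 'd': node 14→15
i=41 'b': node 15→16
i=42 'd': node 16→17  emit P5@[37:42],P6@[38:42]
i=43 'b': node 17→2 (fail-walked)
i=44 'd': node 2→3
i=45 'd': node 3→8 (fail-walked)
i=46 'a': node 8→9  emit P0@[46:46]
i=47 'b': node 9→7 (fail-walked)  emit P2@[46:47]
i=48 'd': node 7→18
i=49 'b': node 18→19
i=50 'd': node 19→20  emit P6@[46:50]
i=51 'c': node 20→4 (fail-walked)
i=52 'a': node 4→13 (fail-walked)  emit P0@[52:52]
i=53 'b': node 13→14  emit P2@[52:53]
i=54 'd': node 14→15
i=55 'b': node 15→16
i=56 'd': node 16→17  emit P5@[51:56],P6@[52:56]
i=57 'd': node 17→8 (fail-walked)
i=58 'a': node 8→9  emit P0@[58:58]
i=59 'a': node 9→10  emit P0@[59:59],P3@[57:59]
i=60 'a': node 10→1 (fail-walked)  emit P0@[60:60]
i=61 'd': node 1→8 (fail-walked)
i=62 'a': node 8→9  emit P0@[62:62]
i=63 'a': node 9→10  emit P0@[63:63],P3@[61:63]
i=64 'c': node 10→12 (fail-walked)
i=65 'c': node 12→12 (fail-walked)
i=66 'a': node 12→13  emit P0@[66:66]
i=67 'b': node 13→14  emit P2@[66:67]
i=68 'd': node 14→15
i=69 'b': node 15→16
i=70 'd': node 16→17  emit P5@[65:70],P6@[66:70]
i=71 'a': node 17→9 (fail-walked)  emit P0@[71:71]

Matches: [[4,0],[7,0],[7,4],[11,0],[11,4],[12,2],[14,0],[15,2],[18,5],[18,6],[19,0],[20,0],[20,3],[21,2],[26,0],[26,1],[26,4],[27,2],[29,0],[30,2],[35,0],[36,2],[38,0],[39,2],[42,5],[42,6],[46,0],[47,2],[50,6],[52,0],[53,2],[56,5],[56,6],[58,0],[59,0],[59,3],[60,0],[62,0],[63,0],[63,3],[66,0],[67,2],[70,5],[70,6],[71,0]]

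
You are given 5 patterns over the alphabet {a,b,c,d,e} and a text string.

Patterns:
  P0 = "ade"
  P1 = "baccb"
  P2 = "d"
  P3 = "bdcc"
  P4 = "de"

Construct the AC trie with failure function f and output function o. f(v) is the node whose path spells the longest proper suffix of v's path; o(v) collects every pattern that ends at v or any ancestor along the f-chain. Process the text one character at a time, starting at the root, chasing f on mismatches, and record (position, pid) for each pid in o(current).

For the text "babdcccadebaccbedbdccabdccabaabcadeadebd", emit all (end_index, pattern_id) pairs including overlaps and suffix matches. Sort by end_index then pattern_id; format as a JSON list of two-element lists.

Build:
Trie (insert patterns):
  n0 'ε': a→1 b→4 d→9
  n1 'a': d→2
  n2 'ad': e→3
  n3 'ade': ·  [P0 ends]
  n4 'b': a→5 d→10
  n5 'ba': c→6
  n6 'bac': c→7
  n7 'bacc': b→8
  n8 'baccb': ·  [P1 ends]
  n9 'd': e→13  [P2 ends]
  n10 'bd': c→11
  n11 'bdc': c→12
  n12 'bdcc': ·  [P3 ends]
  n13 'de': ·  [P4 ends]

Failure links (BFS by depth):
  fail(1) 'a': from fail(0)=0 chase 'a': 0 ⇒ 0;  out=∅∪out(0)=∅
  fail(4) 'b': from fail(0)=0 chase 'b': 0 ⇒ 0;  out=∅∪out(0)=∅
  fail(9) 'd': from fail(0)=0 chase 'd': 0 ⇒ 0;  out={2}∪out(0)={2}
  fail(2) 'ad': from fail(1)=0 chase 'd': 0 ⇒ 9;  out=∅∪out(9)={2}
  fail(5) 'ba': from fail(4)=0 chase 'a': 0 ⇒ 1;  out=∅∪out(1)=∅
  fail(10) 'bd': from fail(4)=0 chase 'd': 0 ⇒ 9;  out=∅∪out(9)={2}
  fail(13) 'de': from fail(9)=0 chase 'e': 0 ⇒ 0;  out={4}∪out(0)={4}
  fail(3) 'ade': from fail(2)=9 chase 'e': 9 ⇒ 13;  out={0}∪out(13)={0,4}
  fail(6) 'bac': from fail(5)=1 chase 'c': 1→0 ⇒ 0;  out=∅∪out(0)=∅
  fail(11) 'bdc': from fail(10)=9 chase 'c': 9→0 ⇒ 0;  out=∅∪out(0)=∅
  fail(7) 'bacc': from fail(6)=0 chase 'c': 0 ⇒ 0;  out=∅∪out(0)=∅
  fail(12) 'bdcc': from fail(11)=0 chase 'c': 0 ⇒ 0;  out={3}∪out(0)={3}
  fail(8) 'baccb': from fail(7)=0 chase 'b': 0 ⇒ 4;  out={1}∪out(4)={1}

Text stream:
[0] read 'b'  n0⇒n4
[1] read 'a'  n4⇒n5
[2] read 'b'  n5⇒n4 ·f
[3] read 'd'  n4⇒n10  → match P2@[3:3]
[4] read 'c'  n10⇒n11
[5] read 'c'  n11⇒n12  → match P3@[2:5]
[6] read 'c'  n12⇒n0 ·f
[7] read 'a'  n0⇒n1
[8] read 'd'  n1⇒n2  → match P2@[8:8]
[9] read 'e'  n2⇒n3  → match P0@[7:9],P4@[8:9]
[10] read 'b'  n3⇒n4 ·f
[11] read 'a'  n4⇒n5
[12] read 'c'  n5⇒n6
[13] read 'c'  n6⇒n7
[14] read 'b'  n7⇒n8  → match P1@[10:14]
[15] read 'e'  n8⇒n0 ·f
[16] read 'd'  n0⇒n9  → match P2@[16:16]
[17] read 'b'  n9⇒n4 ·f
[18] read 'd'  n4⇒n10  → match P2@[18:18]
[19] read 'c'  n10⇒n11
[20] read 'c'  n11⇒n12  → match P3@[17:20]
[21] read 'a'  n12⇒n1 ·f
[22] read 'b'  n1⇒n4 ·f
[23] read 'd'  n4⇒n10  → match P2@[23:23]
[24] read 'c'  n10⇒n11
[25] read 'c'  n11⇒n12  → match P3@[22:25]
[26] read 'a'  n12⇒n1 ·f
[27] read 'b'  n1⇒n4 ·f
[28] read 'a'  n4⇒n5
[29] read 'a'  n5⇒n1 ·f
[30] read 'b'  n1⇒n4 ·f
[31] read 'c'  n4⇒n0 ·f
[32] read 'a'  n0⇒n1
[33] read 'd'  n1⇒n2  → match P2@[33:33]
[34] read 'e'  n2⇒n3  → match P0@[32:34],P4@[33:34]
[35] read 'a'  n3⇒n1 ·f
[36] read 'd'  n1⇒n2  → match P2@[36:36]
[37] read 'e'  n2⇒n3  → match P0@[35:37],P4@[36:37]
[38] read 'b'  n3⇒n4 ·f
[39] read 'd'  n4⇒n10  → match P2@[39:39]

Matches: [[3,2],[5,3],[8,2],[9,0],[9,4],[14,1],[16,2],[18,2],[20,3],[23,2],[25,3],[33,2],[34,0],[34,4],[36,2],[37,0],[37,4],[39,2]]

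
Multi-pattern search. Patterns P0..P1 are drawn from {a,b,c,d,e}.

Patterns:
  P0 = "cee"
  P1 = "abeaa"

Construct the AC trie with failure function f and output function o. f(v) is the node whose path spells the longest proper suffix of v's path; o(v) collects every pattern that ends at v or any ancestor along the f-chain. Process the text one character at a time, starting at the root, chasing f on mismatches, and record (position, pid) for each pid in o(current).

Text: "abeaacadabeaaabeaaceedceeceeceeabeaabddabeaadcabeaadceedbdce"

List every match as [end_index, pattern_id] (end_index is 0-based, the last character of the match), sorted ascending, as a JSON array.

Build:
Trie (insert patterns):
  n0 'ε': a→4 c→1
  n1 'c': e→2
  n2 'ce': e→3
  n3 'cee': ·  ←P0
  n4 'a': b→5
  n5 'ab': e→6
  n6 'abe': a→7
  n7 'abea': a→8
  n8 'abeaa': ·  ←P1

Failure links (BFS by depth):
  n1('c'): parent n0 fail=0; on 'c' 0 → fail=0;  out ∅∪∅=∅
  n4('a'): parent n0 fail=0; on 'a' 0 → fail=0;  out ∅∪∅=∅
  n2('ce'): parent n1 fail=0; on 'e' 0 → fail=0;  out ∅∪∅=∅
  n5('ab'): parent n4 fail=0; on 'b' 0 → fail=0;  out ∅∪∅=∅
  n3('cee'): parent n2 fail=0; on 'e' 0 → fail=0;  out {0}∪∅={0}
  n6('abe'): parent n5 fail=0; on 'e' 0 → fail=0;  out ∅∪∅=∅
  n7('abea'): parent n6 fail=0; on 'a' 0 → fail=4;  out ∅∪∅=∅
  n8('abeaa'): parent n7 fail=4; on 'a' 4→0 → fail=4;  out {1}∪∅={1}

Scan:
[0] read 'a'  n0⇒n4
[1] read 'b'  n4⇒n5
[2] read 'e'  n5⇒n6
[3] read 'a'  n6⇒n7
[4] read 'a'  n7⇒n8  ** P1@[0:4]
[5] read 'c'  n8⇒n1 (via fail)
[6] read 'a'  n1⇒n4 (via fail)
[7] read 'd'  n4⇒n0 (via fail)
[8] read 'a'  n0⇒n4
[9] read 'b'  n4⇒n5
[10] read 'e'  n5⇒n6
[11] read 'a'  n6⇒n7
[12] read 'a'  n7⇒n8  ** P1@[8:12]
[13] read 'a'  n8⇒n4 (via fail)
[14] read 'b'  n4⇒n5
[15] read 'e'  n5⇒n6
[16] read 'a'  n6⇒n7
[17] read 'a'  n7⇒n8  ** P1@[13:17]
[18] read 'c'  n8⇒n1 (via fail)
[19] read 'e'  n1⇒n2
[20] read 'e'  n2⇒n3  ** P0@[18:20]
[21] read 'd'  n3⇒n0 (via fail)
[22] read 'c'  n0⇒n1
[23] read 'e'  n1⇒n2
[24] read 'e'  n2⇒n3  ** P0@[22:24]
[25] read 'c'  n3⇒n1 (via fail)
[26] read 'e'  n1⇒n2
[27] read 'e'  n2⇒n3  ** P0@[25:27]
[28] read 'c'  n3⇒n1 (via fail)
[29] read 'e'  n1⇒n2
[30] read 'e'  n2⇒n3  ** P0@[28:30]
[31] read 'a'  n3⇒n4 (via fail)
[32] read 'b'  n4⇒n5
[33] read 'e'  n5⇒n6
[34] read 'a'  n6⇒n7
[35] read 'a'  n7⇒n8  ** P1@[31:35]
[36] read 'b'  n8⇒n5 (via fail)
[37] read 'd'  n5⇒n0 (via fail)
[38] read 'd'  n0⇒n0
[39] read 'a'  n0⇒n4
[40] read 'b'  n4⇒n5
[41] read 'e'  n5⇒n6
[42] read 'a'  n6⇒n7
[43] read 'a'  n7⇒n8  ** P1@[39:43]
[44] read 'd'  n8⇒n0 (via fail)
[45] read 'c'  n0⇒n1
[46] read 'a'  n1⇒n4 (via fail)
[47] read 'b'  n4⇒n5
[48] read 'e'  n5⇒n6
[49] read 'a'  n6⇒n7
[50] read 'a'  n7⇒n8  ** P1@[46:50]
[51] read 'd'  n8⇒n0 (via fail)
[52] read 'c'  n0⇒n1
[53] read 'e'  n1⇒n2
[54] read 'e'  n2⇒n3  ** P0@[52:54]
[55] read 'd'  n3⇒n0 (via fail)
[56] read 'b'  n0⇒n0
[57] read 'd'  n0⇒n0
[58] read 'c'  n0⇒n1
[59] read 'e'  n1⇒n2

Result: [[4,1],[12,1],[17,1],[20,0],[24,0],[27,0],[30,0],[35,1],[43,1],[50,1],[54,0]]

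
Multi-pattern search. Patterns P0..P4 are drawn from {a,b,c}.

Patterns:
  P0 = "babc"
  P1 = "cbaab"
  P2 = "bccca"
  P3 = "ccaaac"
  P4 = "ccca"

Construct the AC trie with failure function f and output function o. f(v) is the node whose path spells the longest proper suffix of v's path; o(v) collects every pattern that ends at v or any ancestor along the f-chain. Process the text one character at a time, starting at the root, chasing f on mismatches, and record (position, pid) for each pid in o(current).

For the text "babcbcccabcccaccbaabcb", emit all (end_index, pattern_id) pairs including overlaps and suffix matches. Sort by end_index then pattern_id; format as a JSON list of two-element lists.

Build:
Trie nodes:
  n0 'ε': b→1 c→5
  n1 'b': a→2 c→10
  n2 'ba': b→3
  n3 'bab': c→4
  n4 'babc': ·  [P0 ends]
  n5 'c': b→6 c→14
  n6 'cb': a→7
  n7 'cba': a→8
  n8 'cbaa': b→9
  n9 'cbaab': ·  [P1 ends]
  n10 'bc': c→11
  n11 'bcc': c→12
  n12 'bccc': a→13
  n13 'bccca': ·  [P2 ends]
  n14 'cc': a→15 c→19
  n15 'cca': a→16
  n16 'ccaa': a→17
  n17 'ccaaa': c→18
  n18 'ccaaac': ·  [P3 ends]
  n19 'ccc': a→20
  n20 'ccca': ·  [P4 ends]

BFS fail/out derivation:
  n1('b'): parent n0 fail=0; on 'b' 0 → fail=0;  out ∅∪∅=∅
  n5('c'): parent n0 fail=0; on 'c' 0 → fail=0;  out ∅∪∅=∅
  n2('ba'): parent n1 fail=0; on 'a' 0 → fail=0;  out ∅∪∅=∅
  n6('cb'): parent n5 fail=0; on 'b' 0 → fail=1;  out ∅∪∅=∅
  n10('bc'): parent n1 fail=0; on 'c' 0 → fail=5;  out ∅∪∅=∅
  n14('cc'): parent n5 fail=0; on 'c' 0 → fail=5;  out ∅∪∅=∅
  n3('bab'): parent n2 fail=0; on 'b' 0 → fail=1;  out ∅∪∅=∅
  n7('cba'): parent n6 fail=1; on 'a' 1 → fail=2;  out ∅∪∅=∅
  n11('bcc'): parent n10 fail=5; on 'c' 5 → fail=14;  out ∅∪∅=∅
  n15('cca'): parent n14 fail=5; on 'a' 5→0 → fail=0;  out ∅∪∅=∅
  n19('ccc'): parent n14 fail=5; on 'c' 5 → fail=14;  out ∅∪∅=∅
  n4('babc'): parent n3 fail=1; on 'c' 1 → fail=10;  out {0}∪∅={0}
  n8('cbaa'): parent n7 fail=2; on 'a' 2→0 → fail=0;  out ∅∪∅=∅
  n12('bccc'): parent n11 fail=14; on 'c' 14 → fail=19;  out ∅∪∅=∅
  n16('ccaa'): parent n15 fail=0; on 'a' 0 → fail=0;  out ∅∪∅=∅
  n20('ccca'): parent n19 fail=14; on 'a' 14 → fail=15;  out {4}∪∅={4}
  n9('cbaab'): parent n8 fail=0; on 'b' 0 → fail=1;  out {1}∪∅={1}
  n13('bccca'): parent n12 fail=19; on 'a' 19 → fail=20;  out {2}∪{4}={2,4}
  n17('ccaaa'): parent n16 fail=0; on 'a' 0 → fail=0;  out ∅∪∅=∅
  n18('ccaaac'): parent n17 fail=0; on 'c' 0 → fail=5;  out {3}∪∅={3}

Text stream:
pos 0 'b': at 1
pos 1 'a': at 2
pos 2 'b': at 3
pos 3 'c': at 4  emit P0@[0:3]
pos 4 'b': at 6 (via fail)
pos 5 'c': at 10 (via fail)
pos 6 'c': at 11
pos 7 'c': at 12
pos 8 'a': at 13  emit P2@[4:8],P4@[5:8]
pos 9 'b': at 1 (via fail)
pos 10 'c': at 10
pos 11 'c': at 11
pos 12 'c': at 12
pos 13 'a': at 13  emit P2@[9:13],P4@[10:13]
pos 14 'c': at 5 (via fail)
pos 15 'c': at 14
pos 16 'b': at 6 (via fail)
pos 17 'a': at 7
pos 18 'a': at 8
pos 19 'b': at 9  emit P1@[15:19]
pos 20 'c': at 10 (via fail)
pos 21 'b': at 6 (via fail)

Matches: [[3,0],[8,2],[8,4],[13,2],[13,4],[19,1]]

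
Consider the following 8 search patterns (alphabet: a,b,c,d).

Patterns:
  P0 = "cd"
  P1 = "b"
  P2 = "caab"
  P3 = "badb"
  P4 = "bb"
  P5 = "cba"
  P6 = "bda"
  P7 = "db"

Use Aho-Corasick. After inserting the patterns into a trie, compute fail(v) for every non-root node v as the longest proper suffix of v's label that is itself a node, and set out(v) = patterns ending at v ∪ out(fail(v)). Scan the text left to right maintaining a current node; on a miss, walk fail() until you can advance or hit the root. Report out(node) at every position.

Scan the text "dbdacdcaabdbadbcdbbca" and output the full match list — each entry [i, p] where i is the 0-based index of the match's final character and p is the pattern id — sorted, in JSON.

Construct AC machine:
Trie (insert patterns):
  0='ε' goto b→3 c→1 d→15
  1='c' goto a→4 b→11 d→2
  2='cd' goto ·  [P0 ends]
  3='b' goto a→7 b→10 d→13  [P1 ends]
  4='ca' goto a→5
  5='caa' goto b→6
  6='caab' goto ·  [P2 ends]
  7='ba' goto d→8
  8='bad' goto b→9
  9='badb' goto ·  [P3 ends]
  10='bb' goto ·  [P4 ends]
  11='cb' goto a→12
  12='cba' goto ·  [P5 ends]
  13='bd' goto a→14
  14='bda' goto ·  [P6 ends]
  15='d' goto b→16
  16='db' goto ·  [P7 ends]

Failure links (BFS by depth):
  n1('c'): parent n0 fail=0; on 'c' 0 → fail=0;  out ∅∪∅=∅
  n3('b'): parent n0 fail=0; on 'b' 0 → fail=0;  out {1}∪∅={1}
  n15('d'): parent n0 fail=0; on 'd' 0 → fail=0;  out ∅∪∅=∅
  n2('cd'): parent n1 fail=0; on 'd' 0 → fail=15;  out {0}∪∅={0}
  n4('ca'): parent n1 fail=0; on 'a' 0 → fail=0;  out ∅∪∅=∅
  n7('ba'): parent n3 fail=0; on 'a' 0 → fail=0;  out ∅∪∅=∅
  n10('bb'): parent n3 fail=0; on 'b' 0 → fail=3;  out {4}∪{1}={1,4}
  n11('cb'): parent n1 fail=0; on 'b' 0 → fail=3;  out ∅∪{1}={1}
  n13('bd'): parent n3 fail=0; on 'd' 0 → fail=15;  out ∅∪∅=∅
  n16('db'): parent n15 fail=0; on 'b' 0 → fail=3;  out {7}∪{1}={1,7}
  n5('caa'): parent n4 fail=0; on 'a' 0 → fail=0;  out ∅∪∅=∅
  n8('bad'): parent n7 fail=0; on 'd' 0 → fail=15;  out ∅∪∅=∅
  n12('cba'): parent n11 fail=3; on 'a' 3 → fail=7;  out {5}∪∅={5}
  n14('bda'): parent n13 fail=15; on 'a' 15→0 → fail=0;  out {6}∪∅={6}
  n6('caab'): parent n5 fail=0; on 'b' 0 → fail=3;  out {2}∪{1}={1,2}
  n9('badb'): parent n8 fail=15; on 'b' 15 → fail=16;  out {3}∪{1,7}={1,3,7}

Run:
[0] read 'd'  n0⇒n15
[1] read 'b'  n15⇒n16  → match P1@[1:1],P7@[0:1]
[2] read 'd'  n16⇒n13 (fail-walked)
[3] read 'a'  n13⇒n14  → match P6@[1:3]
[4] read 'c'  n14⇒n1 (fail-walked)
[5] read 'd'  n1⇒n2  → match P0@[4:5]
[6] read 'c'  n2⇒n1 (fail-walked)
[7] read 'a'  n1⇒n4
[8] read 'a'  n4⇒n5
[9] read 'b'  n5⇒n6  → match P1@[9:9],P2@[6:9]
[10] read 'd'  n6⇒n13 (fail-walked)
[11] read 'b'  n13⇒n16 (fail-walked)  → match P1@[11:11],P7@[10:11]
[12] read 'a'  n16⇒n7 (fail-walked)
[13] read 'd'  n7⇒n8
[14] read 'b'  n8⇒n9  → match P1@[14:14],P3@[11:14],P7@[13:14]
[15] read 'c'  n9⇒n1 (fail-walked)
[16] read 'd'  n1⇒n2  → match P0@[15:16]
[17] read 'b'  n2⇒n16 (fail-walked)  → match P1@[17:17],P7@[16:17]
[18] read 'b'  n16⇒n10 (fail-walked)  → match P1@[18:18],P4@[17:18]
[19] read 'c'  n10⇒n1 (fail-walked)
[20] read 'a'  n1⇒n4

All matches (sorted): [[1,1],[1,7],[3,6],[5,0],[9,1],[9,2],[11,1],[11,7],[14,1],[14,3],[14,7],[16,0],[17,1],[17,7],[18,1],[18,4]]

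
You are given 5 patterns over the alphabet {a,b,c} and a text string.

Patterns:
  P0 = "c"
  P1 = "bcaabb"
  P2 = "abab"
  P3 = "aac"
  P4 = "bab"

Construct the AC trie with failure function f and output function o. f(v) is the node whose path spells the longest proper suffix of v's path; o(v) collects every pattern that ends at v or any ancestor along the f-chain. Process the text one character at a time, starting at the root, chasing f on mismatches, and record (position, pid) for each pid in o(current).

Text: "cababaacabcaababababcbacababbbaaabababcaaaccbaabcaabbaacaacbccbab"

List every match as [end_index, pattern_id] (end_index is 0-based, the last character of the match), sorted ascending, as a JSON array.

Build:
Trie (insert patterns):
  n0 'ε': a→8 b→2 c→1
  n1 'c': ·  ←P0
  n2 'b': a→14 c→3
  n3 'bc': a→4
  n4 'bca': a→5
  n5 'bcaa': b→6
  n6 'bcaab': b→7
  n7 'bcaabb': ·  ←P1
  n8 'a': a→12 b→9
  n9 'ab': a→10
  n10 'aba': b→11
  n11 'abab': ·  ←P2
  n12 'aa': c→13
  n13 'aac': ·  ←P3
  n14 'ba': b→15
  n15 'bab': ·  ←P4

BFS fail/out derivation:
  fail(1) 'c': from fail(0)=0 chase 'c': 0 ⇒ 0;  out={0}∪out(0)={0}
  fail(2) 'b': from fail(0)=0 chase 'b': 0 ⇒ 0;  out=∅∪out(0)=∅
  fail(8) 'a': from fail(0)=0 chase 'a': 0 ⇒ 0;  out=∅∪out(0)=∅
  fail(3) 'bc': from fail(2)=0 chase 'c': 0 ⇒ 1;  out=∅∪out(1)={0}
  fail(9) 'ab': from fail(8)=0 chase 'b': 0 ⇒ 2;  out=∅∪out(2)=∅
  fail(12) 'aa': from fail(8)=0 chase 'a': 0 ⇒ 8;  out=∅∪out(8)=∅
  fail(14) 'ba': from fail(2)=0 chase 'a': 0 ⇒ 8;  out=∅∪out(8)=∅
  fail(4) 'bca': from fail(3)=1 chase 'a': 1→0 ⇒ 8;  out=∅∪out(8)=∅
  fail(10) 'aba': from fail(9)=2 chase 'a': 2 ⇒ 14;  out=∅∪out(14)=∅
  fail(13) 'aac': from fail(12)=8 chase 'c': 8→0 ⇒ 1;  out={3}∪out(1)={0,3}
  fail(15) 'bab': from fail(14)=8 chase 'b': 8 ⇒ 9;  out={4}∪out(9)={4}
  fail(5) 'bcaa': from fail(4)=8 chase 'a': 8 ⇒ 12;  out=∅∪out(12)=∅
  fail(11) 'abab': from fail(10)=14 chase 'b': 14 ⇒ 15;  out={2}∪out(15)={2,4}
  fail(6) 'bcaab': from fail(5)=12 chase 'b': 12→8 ⇒ 9;  out=∅∪out(9)=∅
  fail(7) 'bcaabb': from fail(6)=9 chase 'b': 9→2→0 ⇒ 2;  out={1}∪out(2)={1}

Run:
i=0 'c': node 0→1  emit P0@[0:0]
i=1 'a': node 1→8 ·f
i=2 'b': node 8→9
i=3 'a': node 9→10
i=4 'b': node 10→11  emit P2@[1:4],P4@[2:4]
i=5 'a': node 11→10 ·f
i=6 'a': node 10→12 ·f
i=7 'c': node 12→13  emit P0@[7:7],P3@[5:7]
i=8 'a': node 13→8 ·f
i=9 'b': node 8→9
i=10 'c': node 9→3 ·f  emit P0@[10:10]
i=11 'a': node 3→4
i=12 'a': node 4→5
i=13 'b': node 5→6
i=14 'a': node 6→10 ·f
i=15 'b': node 10→11  emit P2@[12:15],P4@[13:15]
i=16 'a': node 11→10 ·f
i=17 'b': node 10→11  emit P2@[14:17],P4@[15:17]
i=18 'a': node 11→10 ·f
i=19 'b': node 10→11  emit P2@[16:19],P4@[17:19]
i=20 'c': node 11→3 ·f  emit P0@[20:20]
i=21 'b': node 3→2 ·f
i=22 'a': node 2→14
i=23 'c': node 14→1 ·f  emit P0@[23:23]
i=24 'a': node 1→8 ·f
i=25 'b': node 8→9
i=26 'a': node 9→10
i=27 'b': node 10→11  emit P2@[24:27],P4@[25:27]
i=28 'b': node 11→2 ·f
i=29 'b': node 2→2 ·f
i=30 'a': node 2→14
i=31 'a': node 14→12 ·f
i=32 'a': node 12→12 ·f
i=33 'b': node 12→9 ·f
i=34 'a': node 9→10
i=35 'b': node 10→11  emit P2@[32:35],P4@[33:35]
i=36 'a': node 11→10 ·f
i=37 'b': node 10→11  emit P2@[34:37],P4@[35:37]
i=38 'c': node 11→3 ·f  emit P0@[38:38]
i=39 'a': node 3→4
i=40 'a': node 4→5
i=41 'a': node 5→12 ·f
i=42 'c': node 12→13  emit P0@[42:42],P3@[40:42]
i=43 'c': node 13→1 ·f  emit P0@[43:43]
i=44 'b': node 1→2 ·f
i=45 'a': node 2→14
i=46 'a': node 14→12 ·f
i=47 'b': node 12→9 ·f
i=48 'c': node 9→3 ·f  emit P0@[48:48]
i=49 'a': node 3→4
i=50 'a': node 4→5
i=51 'b': node 5→6
i=52 'b': node 6→7  emit P1@[47:52]
i=53 'a': node 7→14 ·f
i=54 'a': node 14→12 ·f
i=55 'c': node 12→13  emit P0@[55:55],P3@[53:55]
i=56 'a': node 13→8 ·f
i=57 'a': node 8→12
i=58 'c': node 12→13  emit P0@[58:58],P3@[56:58]
i=59 'b': node 13→2 ·f
i=60 'c': node 2→3  emit P0@[60:60]
i=61 'c': node 3→1 ·f  emit P0@[61:61]
i=62 'b': node 1→2 ·f
i=63 'a': node 2→14
i=64 'b': node 14→15  emit P4@[62:64]

Matches: [[0,0],[4,2],[4,4],[7,0],[7,3],[10,0],[15,2],[15,4],[17,2],[17,4],[19,2],[19,4],[20,0],[23,0],[27,2],[27,4],[35,2],[35,4],[37,2],[37,4],[38,0],[42,0],[42,3],[43,0],[48,0],[52,1],[55,0],[55,3],[58,0],[58,3],[60,0],[61,0],[64,4]]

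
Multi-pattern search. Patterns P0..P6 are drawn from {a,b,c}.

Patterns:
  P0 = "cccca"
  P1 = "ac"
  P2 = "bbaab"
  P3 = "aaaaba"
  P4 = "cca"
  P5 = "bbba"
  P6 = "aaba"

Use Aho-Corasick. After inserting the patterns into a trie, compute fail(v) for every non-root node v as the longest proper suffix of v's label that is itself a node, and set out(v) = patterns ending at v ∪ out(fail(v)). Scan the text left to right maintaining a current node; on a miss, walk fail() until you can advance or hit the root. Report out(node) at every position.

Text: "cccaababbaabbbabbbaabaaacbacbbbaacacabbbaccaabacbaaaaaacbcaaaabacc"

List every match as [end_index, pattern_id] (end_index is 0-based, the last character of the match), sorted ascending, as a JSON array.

Build automaton:
Trie (insert patterns):
  n0 'ε': a→6 b→8 c→1
  n1 'c': c→2
  n2 'cc': a→18 c→3
  n3 'ccc': c→4
  n4 'cccc': a→5
  n5 'cccca': ·  [P0 ends]
  n6 'a': a→13 c→7
  n7 'ac': ·  [P1 ends]
  n8 'b': b→9
  n9 'bb': a→10 b→19
  n10 'bba': a→11
  n11 'bbaa': b→12
  n12 'bbaab': ·  [P2 ends]
  n13 'aa': a→14 b→21
  n14 'aaa': a→15
  n15 'aaaa': b→16
  n16 'aaaab': a→17
  n17 'aaaaba': ·  [P3 ends]
  n18 'cca': ·  [P4 ends]
  n19 'bbb': a→20
  n20 'bbba': ·  [P5 ends]
  n21 'aab': a→22
  n22 'aaba': ·  [P6 ends]

Failure links (BFS by depth):
  fail(1) 'c': from fail(0)=0 chase 'c': 0 ⇒ 0;  out=∅∪out(0)=∅
  fail(6) 'a': from fail(0)=0 chase 'a': 0 ⇒ 0;  out=∅∪out(0)=∅
  fail(8) 'b': from fail(0)=0 chase 'b': 0 ⇒ 0;  out=∅∪out(0)=∅
  fail(2) 'cc': from fail(1)=0 chase 'c': 0 ⇒ 1;  out=∅∪out(1)=∅
  fail(7) 'ac': from fail(6)=0 chase 'c': 0 ⇒ 1;  out={1}∪out(1)={1}
  fail(9) 'bb': from fail(8)=0 chase 'b': 0 ⇒ 8;  out=∅∪out(8)=∅
  fail(13) 'aa': from fail(6)=0 chase 'a': 0 ⇒ 6;  out=∅∪out(6)=∅
  fail(3) 'ccc': from fail(2)=1 chase 'c': 1 ⇒ 2;  out=∅∪out(2)=∅
  fail(10) 'bba': from fail(9)=8 chase 'a': 8→0 ⇒ 6;  out=∅∪out(6)=∅
  fail(14) 'aaa': from fail(13)=6 chase 'a': 6 ⇒ 13;  out=∅∪out(13)=∅
  fail(18) 'cca': from fail(2)=1 chase 'a': 1→0 ⇒ 6;  out={4}∪out(6)={4}
  fail(19) 'bbb': from fail(9)=8 chase 'b': 8 ⇒ 9;  out=∅∪out(9)=∅
  fail(21) 'aab': from fail(13)=6 chase 'b': 6→0 ⇒ 8;  out=∅∪out(8)=∅
  fail(4) 'cccc': from fail(3)=2 chase 'c': 2 ⇒ 3;  out=∅∪out(3)=∅
  fail(11) 'bbaa': from fail(10)=6 chase 'a': 6 ⇒ 13;  out=∅∪out(13)=∅
  fail(15) 'aaaa': from fail(14)=13 chase 'a': 13 ⇒ 14;  out=∅∪out(14)=∅
  fail(20) 'bbba': from fail(19)=9 chase 'a': 9 ⇒ 10;  out={5}∪out(10)={5}
  fail(22) 'aaba': from fail(21)=8 chase 'a': 8→0 ⇒ 6;  out={6}∪out(6)={6}
  fail(5) 'cccca': from fail(4)=3 chase 'a': 3→2 ⇒ 18;  out={0}∪out(18)={0,4}
  fail(12) 'bbaab': from fail(11)=13 chase 'b': 13 ⇒ 21;  out={2}∪out(21)={2}
  fail(16) 'aaaab': from fail(15)=14 chase 'b': 14→13 ⇒ 21;  out=∅∪out(21)=∅
  fail(17) 'aaaaba': from fail(16)=21 chase 'a': 21 ⇒ 22;  out={3}∪out(22)={3,6}

Run:
[0] read 'c'  n0⇒n1
[1] read 'c'  n1⇒n2
[2] read 'c'  n2⇒n3
[3] read 'a'  n3⇒n18 (fail-walked)  ** P4@[1:3]
[4] read 'a'  n18⇒n13 (fail-walked)
[5] read 'b'  n13⇒n21
[6] read 'a'  n21⇒n22  ** P6@[3:6]
[7] read 'b'  n22⇒n8 (fail-walked)
[8] read 'b'  n8⇒n9
[9] read 'a'  n9⇒n10
[10] read 'a'  n10⇒n11
[11] read 'b'  n11⇒n12  ** P2@[7:11]
[12] read 'b'  n12⇒n9 (fail-walked)
[13] read 'b'  n9⇒n19
[14] read 'a'  n19⇒n20  ** P5@[11:14]
[15] read 'b'  n20⇒n8 (fail-walked)
[16] read 'b'  n8⇒n9
[17] read 'b'  n9⇒n19
[18] read 'a'  n19⇒n20  ** P5@[15:18]
[19] read 'a'  n20⇒n11 (fail-walked)
[20] read 'b'  n11⇒n12  ** P2@[16:20]
[21] read 'a'  n12⇒n22 (fail-walked)  ** P6@[18:21]
[22] read 'a'  n22⇒n13 (fail-walked)
[23] read 'a'  n13⇒n14
[24] read 'c'  n14⇒n7 (fail-walked)  ** P1@[23:24]
[25] read 'b'  n7⇒n8 (fail-walked)
[26] read 'a'  n8⇒n6 (fail-walked)
[27] read 'c'  n6⇒n7  ** P1@[26:27]
[28] read 'b'  n7⇒n8 (fail-walked)
[29] read 'b'  n8⇒n9
[30] read 'b'  n9⇒n19
[31] read 'a'  n19⇒n20  ** P5@[28:31]
[32] read 'a'  n20⇒n11 (fail-walked)
[33] read 'c'  n11⇒n7 (fail-walked)  ** P1@[32:33]
[34] read 'a'  n7⇒n6 (fail-walked)
[35] read 'c'  n6⇒n7  ** P1@[34:35]
[36] read 'a'  n7⇒n6 (fail-walked)
[37] read 'b'  n6⇒n8 (fail-walked)
[38] read 'b'  n8⇒n9
[39] read 'b'  n9⇒n19
[40] read 'a'  n19⇒n20  ** P5@[37:40]
[41] read 'c'  n20⇒n7 (fail-walked)  ** P1@[40:41]
[42] read 'c'  n7⇒n2 (fail-walked)
[43] read 'a'  n2⇒n18  ** P4@[41:43]
[44] read 'a'  n18⇒n13 (fail-walked)
[45] read 'b'  n13⇒n21
[46] read 'a'  n21⇒n22  ** P6@[43:46]
[47] read 'c'  n22⇒n7 (fail-walked)  ** P1@[46:47]
[48] read 'b'  n7⇒n8 (fail-walked)
[49] read 'a'  n8⇒n6 (fail-walked)
[50] read 'a'  n6⇒n13
[51] read 'a'  n13⇒n14
[52] read 'a'  n14⇒n15
[53] read 'a'  n15⇒n15 (fail-walked)
[54] read 'a'  n15⇒n15 (fail-walked)
[55] read 'c'  n15⇒n7 (fail-walked)  ** P1@[54:55]
[56] read 'b'  n7⇒n8 (fail-walked)
[57] read 'c'  n8⇒n1 (fail-walked)
[58] read 'a'  n1⇒n6 (fail-walked)
[59] read 'a'  n6⇒n13
[60] read 'a'  n13⇒n14
[61] read 'a'  n14⇒n15
[62] read 'b'  n15⇒n16
[63] read 'a'  n16⇒n17  ** P3@[58:63],P6@[60:63]
[64] read 'c'  n17⇒n7 (fail-walked)  ** P1@[63:64]
[65] read 'c'  n7⇒n2 (fail-walked)

Result: [[3,4],[6,6],[11,2],[14,5],[18,5],[20,2],[21,6],[24,1],[27,1],[31,5],[33,1],[35,1],[40,5],[41,1],[43,4],[46,6],[47,1],[55,1],[63,3],[63,6],[64,1]]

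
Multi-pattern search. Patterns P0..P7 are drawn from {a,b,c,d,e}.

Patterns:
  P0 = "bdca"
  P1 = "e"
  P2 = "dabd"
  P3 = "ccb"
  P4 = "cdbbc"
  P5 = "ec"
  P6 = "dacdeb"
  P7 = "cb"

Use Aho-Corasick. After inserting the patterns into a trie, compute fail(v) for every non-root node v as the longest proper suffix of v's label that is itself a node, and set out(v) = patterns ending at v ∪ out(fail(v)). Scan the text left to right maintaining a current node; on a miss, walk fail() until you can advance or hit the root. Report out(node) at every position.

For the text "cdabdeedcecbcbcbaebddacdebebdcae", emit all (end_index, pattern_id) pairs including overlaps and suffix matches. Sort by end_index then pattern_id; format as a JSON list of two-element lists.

Build automaton:
Trie (insert patterns):
  n0 'ε': b→1 c→10 d→6 e→5
  n1 'b': d→2
  n2 'bd': c→3
  n3 'bdc': a→4
  n4 'bdca': ·  ←P0
  n5 'e': c→17  ←P1
  n6 'd': a→7
  n7 'da': b→8 c→18
  n8 'dab': d→9
  n9 'dabd': ·  ←P2
  n10 'c': b→22 c→11 d→13
  n11 'cc': b→12
  n12 'ccb': ·  ←P3
  n13 'cd': b→14
  n14 'cdb': b→15
  n15 'cdbb': c→16
  n16 'cdbbc': ·  ←P4
  n17 'ec': ·  ←P5
  n18 'dac': d→19
  n19 'dacd': e→20
  n20 'dacde': b→21
  n21 'dacdeb': ·  ←P6
  n22 'cb': ·  ←P7

BFS fail/out derivation:
  fail(1) 'b': from fail(0)=0 chase 'b': 0 ⇒ 0;  out=∅∪out(0)=∅
  fail(5) 'e': from fail(0)=0 chase 'e': 0 ⇒ 0;  out={1}∪out(0)={1}
  fail(6) 'd': from fail(0)=0 chase 'd': 0 ⇒ 0;  out=∅∪out(0)=∅
  fail(10) 'c': from fail(0)=0 chase 'c': 0 ⇒ 0;  out=∅∪out(0)=∅
  fail(2) 'bd': from fail(1)=0 chase 'd': 0 ⇒ 6;  out=∅∪out(6)=∅
  fail(7) 'da': from fail(6)=0 chase 'a': 0 ⇒ 0;  out=∅∪out(0)=∅
  fail(11) 'cc': from fail(10)=0 chase 'c': 0 ⇒ 10;  out=∅∪out(10)=∅
  fail(13) 'cd': from fail(10)=0 chase 'd': 0 ⇒ 6;  out=∅∪out(6)=∅
  fail(17) 'ec': from fail(5)=0 chase 'c': 0 ⇒ 10;  out={5}∪out(10)={5}
  fail(22) 'cb': from fail(10)=0 chase 'b': 0 ⇒ 1;  out={7}∪out(1)={7}
  fail(3) 'bdc': from fail(2)=6 chase 'c': 6→0 ⇒ 10;  out=∅∪out(10)=∅
  fail(8) 'dab': from fail(7)=0 chase 'b': 0 ⇒ 1;  out=∅∪out(1)=∅
  fail(12) 'ccb': from fail(11)=10 chase 'b': 10 ⇒ 22;  out={3}∪out(22)={3,7}
  fail(14) 'cdb': from fail(13)=6 chase 'b': 6→0 ⇒ 1;  out=∅∪out(1)=∅
  fail(18) 'dac': from fail(7)=0 chase 'c': 0 ⇒ 10;  out=∅∪out(10)=∅
  fail(4) 'bdca': from fail(3)=10 chase 'a': 10→0 ⇒ 0;  out={0}∪out(0)={0}
  fail(9) 'dabd': from fail(8)=1 chase 'd': 1 ⇒ 2;  out={2}∪out(2)={2}
  fail(15) 'cdbb': from fail(14)=1 chase 'b': 1→0 ⇒ 1;  out=∅∪out(1)=∅
  fail(19) 'dacd': from fail(18)=10 chase 'd': 10 ⇒ 13;  out=∅∪out(13)=∅
  fail(16) 'cdbbc': from fail(15)=1 chase 'c': 1→0 ⇒ 10;  out={4}∪out(10)={4}
  fail(20) 'dacde': from fail(19)=13 chase 'e': 13→6→0 ⇒ 5;  out=∅∪out(5)={1}
  fail(21) 'dacdeb': from fail(20)=5 chase 'b': 5→0 ⇒ 1;  out={6}∪out(1)={6}

Scan:
pos 0 'c': at 10
pos 1 'd': at 13
pos 2 'a': at 7 ·f
pos 3 'b': at 8
pos 4 'd': at 9  ** P2@[1:4]
pos 5 'e': at 5 ·f  ** P1@[5:5]
pos 6 'e': at 5 ·f  ** P1@[6:6]
pos 7 'd': at 6 ·f
pos 8 'c': at 10 ·f
pos 9 'e': at 5 ·f  ** P1@[9:9]
pos 10 'c': at 17  ** P5@[9:10]
pos 11 'b': at 22 ·f  ** P7@[10:11]
pos 12 'c': at 10 ·f
pos 13 'b': at 22  ** P7@[12:13]
pos 14 'c': at 10 ·f
pos 15 'b': at 22  ** P7@[14:15]
pos 16 'a': at 0 ·f
pos 17 'e': at 5  ** P1@[17:17]
pos 18 'b': at 1 ·f
pos 19 'd': at 2
pos 20 'd': at 6 ·f
pos 21 'a': at 7
pos 22 'c': at 18
pos 23 'd': at 19
pos 24 'e': at 20  ** P1@[24:24]
pos 25 'b': at 21  ** P6@[20:25]
pos 26 'e': at 5 ·f  ** P1@[26:26]
pos 27 'b': at 1 ·f
pos 28 'd': at 2
pos 29 'c': at 3
pos 30 'a': at 4  ** P0@[27:30]
pos 31 'e': at 5 ·f  ** P1@[31:31]

Matches: [[4,2],[5,1],[6,1],[9,1],[10,5],[11,7],[13,7],[15,7],[17,1],[24,1],[25,6],[26,1],[30,0],[31,1]]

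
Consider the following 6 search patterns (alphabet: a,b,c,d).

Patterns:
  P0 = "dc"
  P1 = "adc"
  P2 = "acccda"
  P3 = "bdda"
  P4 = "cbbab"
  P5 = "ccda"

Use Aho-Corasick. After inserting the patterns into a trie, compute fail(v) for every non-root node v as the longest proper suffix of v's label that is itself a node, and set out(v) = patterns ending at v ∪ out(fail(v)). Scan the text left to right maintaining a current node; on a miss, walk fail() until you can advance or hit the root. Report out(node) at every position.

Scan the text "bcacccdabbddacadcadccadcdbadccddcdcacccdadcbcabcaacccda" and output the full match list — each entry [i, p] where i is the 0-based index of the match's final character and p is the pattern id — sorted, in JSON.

Build automaton:
Trie nodes:
  n0 'ε': a→3 b→11 c→15 d→1
  n1 'd': c→2
  n2 'dc': ·  [P0 ends]
  n3 'a': c→6 d→4
  n4 'ad': c→5
  n5 'adc': ·  [P1 ends]
  n6 'ac': c→7
  n7 'acc': c→8
  n8 'accc': d→9
  n9 'acccd': a→10
  n10 'acccda': ·  [P2 ends]
  n11 'b': d→12
  n12 'bd': d→13
  n13 'bdd': a→14
  n14 'bdda': ·  [P3 ends]
  n15 'c': b→16 c→20
  n16 'cb': b→17
  n17 'cbb': a→18
  n18 'cbba': b→19
  n19 'cbbab': ·  [P4 ends]
  n20 'cc': d→21
  n21 'ccd': a→22
  n22 'ccda': ·  [P5 ends]

Failure links (BFS by depth):
  n1('d'): parent n0 fail=0; on 'd' 0 → fail=0;  out ∅∪∅=∅
  n3('a'): parent n0 fail=0; on 'a' 0 → fail=0;  out ∅∪∅=∅
  n11('b'): parent n0 fail=0; on 'b' 0 → fail=0;  out ∅∪∅=∅
  n15('c'): parent n0 fail=0; on 'c' 0 → fail=0;  out ∅∪∅=∅
  n2('dc'): parent n1 fail=0; on 'c' 0 → fail=15;  out {0}∪∅={0}
  n4('ad'): parent n3 fail=0; on 'd' 0 → fail=1;  out ∅∪∅=∅
  n6('ac'): parent n3 fail=0; on 'c' 0 → fail=15;  out ∅∪∅=∅
  n12('bd'): parent n11 fail=0; on 'd' 0 → fail=1;  out ∅∪∅=∅
  n16('cb'): parent n15 fail=0; on 'b' 0 → fail=11;  out ∅∪∅=∅
  n20('cc'): parent n15 fail=0; on 'c' 0 → fail=15;  out ∅∪∅=∅
  n5('adc'): parent n4 fail=1; on 'c' 1 → fail=2;  out {1}∪{0}={0,1}
  n7('acc'): parent n6 fail=15; on 'c' 15 → fail=20;  out ∅∪∅=∅
  n13('bdd'): parent n12 fail=1; on 'd' 1→0 → fail=1;  out ∅∪∅=∅
  n17('cbb'): parent n16 fail=11; on 'b' 11→0 → fail=11;  out ∅∪∅=∅
  n21('ccd'): parent n20 fail=15; on 'd' 15→0 → fail=1;  out ∅∪∅=∅
  n8('accc'): parent n7 fail=20; on 'c' 20→15 → fail=20;  out ∅∪∅=∅
  n14('bdda'): parent n13 fail=1; on 'a' 1→0 → fail=3;  out {3}∪∅={3}
  n18('cbba'): parent n17 fail=11; on 'a' 11→0 → fail=3;  out ∅∪∅=∅
  n22('ccda'): parent n21 fail=1; on 'a' 1→0 → fail=3;  out {5}∪∅={5}
  n9('acccd'): parent n8 fail=20; on 'd' 20 → fail=21;  out ∅∪∅=∅
  n19('cbbab'): parent n18 fail=3; on 'b' 3→0 → fail=11;  out {4}∪∅={4}
  n10('acccda'): parent n9 fail=21; on 'a' 21 → fail=22;  out {2}∪{5}={2,5}

Text stream:
pos 0 'b': at 11
pos 1 'c': at 15 (fail-walked)
pos 2 'a': at 3 (fail-walked)
pos 3 'c': at 6
pos 4 'c': at 7
pos 5 'c': at 8
pos 6 'd': at 9
pos 7 'a': at 10  emit P2@[2:7],P5@[4:7]
pos 8 'b': at 11 (fail-walked)
pos 9 'b': at 11 (fail-walked)
pos 10 'd': at 12
pos 11 'd': at 13
pos 12 'a': at 14  emit P3@[9:12]
pos 13 'c': at 6 (fail-walked)
pos 14 'a': at 3 (fail-walked)
pos 15 'd': at 4
pos 16 'c': at 5  emit P0@[15:16],P1@[14:16]
pos 17 'a': at 3 (fail-walked)
pos 18 'd': at 4
pos 19 'c': at 5  emit P0@[18:19],P1@[17:19]
pos 20 'c': at 20 (fail-walked)
pos 21 'a': at 3 (fail-walked)
pos 22 'd': at 4
pos 23 'c': at 5  emit P0@[22:23],P1@[21:23]
pos 24 'd': at 1 (fail-walked)
pos 25 'b': at 11 (fail-walked)
pos 26 'a': at 3 (fail-walked)
pos 27 'd': at 4
pos 28 'c': at 5  emit P0@[27:28],P1@[26:28]
pos 29 'c': at 20 (fail-walked)
pos 30 'd': at 21
pos 31 'd': at 1 (fail-walked)
pos 32 'c': at 2  emit P0@[31:32]
pos 33 'd': at 1 (fail-walked)
pos 34 'c': at 2  emit P0@[33:34]
pos 35 'a': at 3 (fail-walked)
pos 36 'c': at 6
pos 37 'c': at 7
pos 38 'c': at 8
pos 39 'd': at 9
pos 40 'a': at 10  emit P2@[35:40],P5@[37:40]
pos 41 'd': at 4 (fail-walked)
pos 42 'c': at 5  emit P0@[41:42],P1@[40:42]
pos 43 'b': at 16 (fail-walked)
pos 44 'c': at 15 (fail-walked)
pos 45 'a': at 3 (fail-walked)
pos 46 'b': at 11 (fail-walked)
pos 47 'c': at 15 (fail-walked)
pos 48 'a': at 3 (fail-walked)
pos 49 'a': at 3 (fail-walked)
pos 50 'c': at 6
pos 51 'c': at 7
pos 52 'c': at 8
pos 53 'd': at 9
pos 54 'a': at 10  emit P2@[49:54],P5@[51:54]

Result: [[7,2],[7,5],[12,3],[16,0],[16,1],[19,0],[19,1],[23,0],[23,1],[28,0],[28,1],[32,0],[34,0],[40,2],[40,5],[42,0],[42,1],[54,2],[54,5]]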